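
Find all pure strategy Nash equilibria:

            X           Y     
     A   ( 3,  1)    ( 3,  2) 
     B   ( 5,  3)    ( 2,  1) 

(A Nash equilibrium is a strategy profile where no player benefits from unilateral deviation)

Nash equilibrium: (A, Y), (B, X)

Work:
Best responses:
  P1 vs X: payoffs [3, 5] → best response B (payoff 5)
  P1 vs Y: payoffs [3, 2] → best response A (payoff 3)
  P2 vs A: payoffs [1, 2] → best response Y (payoff 2)
  P2 vs B: payoffs [3, 1] → best response X (payoff 3)
Mutual best responses: (A,Y), (B,X) → Nash equilibria.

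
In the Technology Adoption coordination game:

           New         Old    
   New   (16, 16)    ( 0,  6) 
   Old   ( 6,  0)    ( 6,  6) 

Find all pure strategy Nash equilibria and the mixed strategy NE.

Pure NE: (New, New) and (Old, Old); Mixed NE: p = 0.375, q = 0.375

Work:
Check pure NE:
(New, New): (16, 16) - no unilateral deviation beneficial
(Old, Old): (6, 6) - no unilateral deviation beneficial
Mixed NE: P1 plays New with p = 0.375, P2 plays New with q = 0.375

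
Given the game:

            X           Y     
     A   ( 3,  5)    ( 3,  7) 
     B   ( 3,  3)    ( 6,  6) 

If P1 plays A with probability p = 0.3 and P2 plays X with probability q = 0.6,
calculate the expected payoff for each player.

E[P1] = 3.84, E[P2] = 4.68

Work:
E[P1] = p·q·π₁(A,X) + p·(1-q)·π₁(A,Y) + (1-p)·q·π₁(B,X) + (1-p)·(1-q)·π₁(B,Y)
= 0.3·0.6·3 + 0.3·0.4·3 + 0.7·0.6·3 + 0.7·0.4·6
= 3.84

E[P2] = 4.68 (similar calculation)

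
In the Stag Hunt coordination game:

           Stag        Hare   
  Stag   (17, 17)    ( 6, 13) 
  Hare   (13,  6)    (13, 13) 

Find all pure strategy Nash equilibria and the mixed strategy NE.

Pure NE: (Stag, Stag) and (Hare, Hare); Mixed NE: p = 0.6364, q = 0.6364

Work:
Check pure NE:
(Stag, Stag): (17, 17) - no unilateral deviation beneficial
(Hare, Hare): (13, 13) - no unilateral deviation beneficial
Mixed NE: P1 plays Stag with p = 0.6364, P2 plays Stag with q = 0.6364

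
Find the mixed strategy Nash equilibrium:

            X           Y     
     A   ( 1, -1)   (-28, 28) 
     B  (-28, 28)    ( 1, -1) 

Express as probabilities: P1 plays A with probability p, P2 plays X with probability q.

p = 0.5, q = 0.5

Work:
Find probabilities that make opponent indifferent:
P2 chooses q to make P1 indifferent between A and B
P1 chooses p to make P2 indifferent between X and Y
Mixed NE: P1 plays (A: 0.5, B: 0.5), P2 plays (X: 0.5, Y: 0.5)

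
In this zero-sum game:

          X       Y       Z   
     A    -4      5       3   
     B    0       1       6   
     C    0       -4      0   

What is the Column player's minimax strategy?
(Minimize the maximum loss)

Column should play X, value = 0

Work:
Column player minimizes Row's maximum payoff:
Column X: max payoff to Row = 0
Column Y: max payoff to Row = 5
Column Z: max payoff to Row = 6
Minimum is 0, achieved by column X.
Minimax strategy: X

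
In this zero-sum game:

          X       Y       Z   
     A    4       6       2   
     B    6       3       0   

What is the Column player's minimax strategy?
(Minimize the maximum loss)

Column should play Z, value = 2

Work:
Column player minimizes Row's maximum payoff:
Column X: max payoff to Row = 6
Column Y: max payoff to Row = 6
Column Z: max payoff to Row = 2
Minimum is 2, achieved by column Z.
Minimax strategy: Z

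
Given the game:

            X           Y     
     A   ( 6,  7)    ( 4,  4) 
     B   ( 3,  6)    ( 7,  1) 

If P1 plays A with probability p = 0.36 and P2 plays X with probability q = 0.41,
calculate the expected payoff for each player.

E[P1] = 5.1656, E[P2] = 3.8348

Work:
E[P1] = p·q·π₁(A,X) + p·(1-q)·π₁(A,Y) + (1-p)·q·π₁(B,X) + (1-p)·(1-q)·π₁(B,Y)
= 0.36·0.41·6 + 0.36·0.59·4 + 0.64·0.41·3 + 0.64·0.59·7
= 5.1656

E[P2] = 3.8348 (similar calculation)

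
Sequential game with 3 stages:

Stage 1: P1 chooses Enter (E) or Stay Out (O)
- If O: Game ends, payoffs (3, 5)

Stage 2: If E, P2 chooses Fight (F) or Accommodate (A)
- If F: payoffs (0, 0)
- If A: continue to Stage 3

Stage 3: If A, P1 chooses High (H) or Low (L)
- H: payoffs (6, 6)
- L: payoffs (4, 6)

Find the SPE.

SPE: (E, A, H); Outcome (6, 6)

Work:
Stage 3: P1 chooses H (6 vs 4)
Stage 2: P2: F->0, A->6 (anticipating H). Choose A
Stage 1: P1: O->3, E->6 (anticipating A, H). Choose E
SPE path: E -> A -> H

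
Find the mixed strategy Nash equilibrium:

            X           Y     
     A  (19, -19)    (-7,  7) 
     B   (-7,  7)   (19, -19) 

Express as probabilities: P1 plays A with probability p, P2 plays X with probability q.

p = 0.5, q = 0.5

Work:
Find probabilities that make opponent indifferent:
P2 chooses q to make P1 indifferent between A and B
P1 chooses p to make P2 indifferent between X and Y
Mixed NE: P1 plays (A: 0.5, B: 0.5), P2 plays (X: 0.5, Y: 0.5)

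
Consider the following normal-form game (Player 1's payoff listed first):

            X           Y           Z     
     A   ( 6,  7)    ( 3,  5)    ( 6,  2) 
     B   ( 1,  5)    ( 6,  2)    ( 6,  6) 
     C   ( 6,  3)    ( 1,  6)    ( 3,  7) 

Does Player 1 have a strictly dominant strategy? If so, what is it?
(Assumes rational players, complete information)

No strictly dominant strategy exists for Player 1

Work:
A strategy strictly dominates another if it gives a strictly higher payoff against every opponent action. Compare each pair of P1's strategies column-by-column:
  A vs B: [6 vs 1, 3 vs 6, 6 vs 6] → A does not strictly dominate B (column Y: 3 ≤ 6)
  A vs C: [6 vs 6, 3 vs 1, 6 vs 3] → A does not strictly dominate C (column X: 6 ≤ 6)
  B vs A: [1 vs 6, 6 vs 3, 6 vs 6] → B does not strictly dominate A (column X: 1 ≤ 6)
  B vs C: [1 vs 6, 6 vs 1, 6 vs 3] → B does not strictly dominate C (column X: 1 ≤ 6)
  C vs A: [6 vs 6, 1 vs 3, 3 vs 6] → C does not strictly dominate A (column X: 6 ≤ 6)
  C vs B: [6 vs 1, 1 vs 6, 3 vs 6] → C does not strictly dominate B (column Y: 1 ≤ 6)
No single strategy strictly dominates all others → no strictly dominant strategy.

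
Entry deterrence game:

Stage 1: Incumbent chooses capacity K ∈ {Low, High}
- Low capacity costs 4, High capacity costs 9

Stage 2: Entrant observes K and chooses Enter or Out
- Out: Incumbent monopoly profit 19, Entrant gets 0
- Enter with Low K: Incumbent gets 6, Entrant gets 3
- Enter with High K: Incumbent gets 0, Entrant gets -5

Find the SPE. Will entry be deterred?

SPE: (High, Enter|Low, Out|High); Entry deterred. Incumbent net profit = 10

Work:
After Low K: Entrant enters (3 > 0)
After High K: Entrant stays out (-5 < 0)
Incumbent: Low → 6−4=2, High → 19−9=10
Incumbent chooses High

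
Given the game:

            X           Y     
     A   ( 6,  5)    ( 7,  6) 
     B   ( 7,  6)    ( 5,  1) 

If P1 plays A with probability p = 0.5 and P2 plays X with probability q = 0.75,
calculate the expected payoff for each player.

E[P1] = 6.375, E[P2] = 5.0

Work:
E[P1] = p·q·π₁(A,X) + p·(1-q)·π₁(A,Y) + (1-p)·q·π₁(B,X) + (1-p)·(1-q)·π₁(B,Y)
= 0.5·0.75·6 + 0.5·0.25·7 + 0.5·0.75·7 + 0.5·0.25·5
= 6.375

E[P2] = 5.0 (similar calculation)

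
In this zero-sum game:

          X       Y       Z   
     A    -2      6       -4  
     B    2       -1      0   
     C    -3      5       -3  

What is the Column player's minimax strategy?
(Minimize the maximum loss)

Column should play Z, value = 0

Work:
Column player minimizes Row's maximum payoff:
Column X: max payoff to Row = 2
Column Y: max payoff to Row = 6
Column Z: max payoff to Row = 0
Minimum is 0, achieved by column Z.
Minimax strategy: Z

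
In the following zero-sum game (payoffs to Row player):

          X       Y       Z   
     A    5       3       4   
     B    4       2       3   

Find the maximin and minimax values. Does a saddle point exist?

Maximin = 3, Minimax = 3, Saddle: True

Work:
Row minimums: [3, 2] → maximin = 3
Column maximums: [5, 3, 4] → minimax = 3
Saddle point exists! Game value = 3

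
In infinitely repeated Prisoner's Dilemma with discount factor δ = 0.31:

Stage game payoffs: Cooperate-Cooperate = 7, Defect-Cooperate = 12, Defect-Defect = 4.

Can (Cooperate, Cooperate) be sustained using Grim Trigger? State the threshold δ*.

δ* = 0.625; since δ = 0.31 < 0.625, cooperation cannot be sustained

Work:
For Grim Trigger:
Cooperate forever: 7/(1-δ)
Defect then punished: 12 + 4·δ/(1-δ)
Need: 7/(1-δ) ≥ 12 + 4·δ/(1-δ)
Solving: δ ≥ (T-R)/(T-P) = (12-7)/(12-4) = 0.625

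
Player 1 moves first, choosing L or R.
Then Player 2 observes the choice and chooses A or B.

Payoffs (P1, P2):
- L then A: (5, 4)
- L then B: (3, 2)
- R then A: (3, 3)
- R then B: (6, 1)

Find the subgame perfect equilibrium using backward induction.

P1 plays L, P2 plays A after L and A after R; Payoff (5, 4)

Work:
Backward induction:
After L: P2 chooses A → P1 gets 5
After R: P2 chooses A → P1 gets 3
P1 chooses L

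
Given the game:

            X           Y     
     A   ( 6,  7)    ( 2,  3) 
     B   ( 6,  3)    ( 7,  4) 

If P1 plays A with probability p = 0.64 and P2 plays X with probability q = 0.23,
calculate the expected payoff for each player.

E[P1] = 4.306, E[P2] = 3.866

Work:
E[P1] = p·q·π₁(A,X) + p·(1-q)·π₁(A,Y) + (1-p)·q·π₁(B,X) + (1-p)·(1-q)·π₁(B,Y)
= 0.64·0.23·6 + 0.64·0.77·2 + 0.36·0.23·6 + 0.36·0.77·7
= 4.306

E[P2] = 3.866 (similar calculation)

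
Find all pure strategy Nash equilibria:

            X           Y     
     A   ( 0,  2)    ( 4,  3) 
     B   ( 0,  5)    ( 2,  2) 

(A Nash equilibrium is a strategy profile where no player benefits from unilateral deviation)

Nash equilibrium: (A, Y), (B, X)

Work:
Best responses:
  P1 vs X: payoffs [0, 0] → best response A/B (payoff 0)
  P1 vs Y: payoffs [4, 2] → best response A (payoff 4)
  P2 vs A: payoffs [2, 3] → best response Y (payoff 3)
  P2 vs B: payoffs [5, 2] → best response X (payoff 5)
Mutual best responses: (A,Y), (B,X) → Nash equilibria.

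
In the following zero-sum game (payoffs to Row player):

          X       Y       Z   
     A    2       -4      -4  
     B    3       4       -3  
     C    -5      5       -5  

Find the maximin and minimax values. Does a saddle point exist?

Maximin = -3, Minimax = -3, Saddle: True

Work:
Row minimums: [-4, -3, -5] → maximin = -3
Column maximums: [3, 5, -3] → minimax = -3
Saddle point exists! Game value = -3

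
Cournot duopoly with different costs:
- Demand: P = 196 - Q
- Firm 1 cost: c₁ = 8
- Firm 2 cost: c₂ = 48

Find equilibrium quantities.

q₁* = 76.0, q₂* = 36.0

Work:
Reaction: q₁ = (196 - 8 - q₂)/2
Reaction: q₂ = (196 - 48 - q₁)/2
Solve simultaneously:
q₁* = (196 - 2×8 + 48)/3 = 76.0
q₂* = (196 - 2×48 + 8)/3 = 36.0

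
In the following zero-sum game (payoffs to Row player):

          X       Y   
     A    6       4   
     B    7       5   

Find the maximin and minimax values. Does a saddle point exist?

Maximin = 5, Minimax = 5, Saddle: True

Work:
Row minimums: [4, 5] → maximin = 5
Column maximums: [7, 5] → minimax = 5
Saddle point exists! Game value = 5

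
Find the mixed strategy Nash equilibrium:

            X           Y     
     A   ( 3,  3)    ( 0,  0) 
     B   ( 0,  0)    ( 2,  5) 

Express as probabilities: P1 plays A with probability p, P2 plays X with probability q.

p = 0.625, q = 0.4

Work:
Find probabilities that make opponent indifferent:
P2 chooses q to make P1 indifferent between A and B
P1 chooses p to make P2 indifferent between X and Y
Mixed NE: P1 plays (A: 0.625, B: 0.375), P2 plays (X: 0.4, Y: 0.6)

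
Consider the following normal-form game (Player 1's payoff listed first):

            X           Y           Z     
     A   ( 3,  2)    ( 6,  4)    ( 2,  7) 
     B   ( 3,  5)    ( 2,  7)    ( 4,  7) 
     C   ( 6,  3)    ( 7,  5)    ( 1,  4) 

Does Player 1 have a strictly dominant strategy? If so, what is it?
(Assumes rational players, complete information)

No strictly dominant strategy exists for Player 1

Work:
A strategy strictly dominates another if it gives a strictly higher payoff against every opponent action. Compare each pair of P1's strategies column-by-column:
  A vs B: [3 vs 3, 6 vs 2, 2 vs 4] → A does not strictly dominate B (column X: 3 ≤ 3)
  A vs C: [3 vs 6, 6 vs 7, 2 vs 1] → A does not strictly dominate C (column X: 3 ≤ 6)
  B vs A: [3 vs 3, 2 vs 6, 4 vs 2] → B does not strictly dominate A (column X: 3 ≤ 3)
  B vs C: [3 vs 6, 2 vs 7, 4 vs 1] → B does not strictly dominate C (column X: 3 ≤ 6)
  C vs A: [6 vs 3, 7 vs 6, 1 vs 2] → C does not strictly dominate A (column Z: 1 ≤ 2)
  C vs B: [6 vs 3, 7 vs 2, 1 vs 4] → C does not strictly dominate B (column Z: 1 ≤ 4)
No single strategy strictly dominates all others → no strictly dominant strategy.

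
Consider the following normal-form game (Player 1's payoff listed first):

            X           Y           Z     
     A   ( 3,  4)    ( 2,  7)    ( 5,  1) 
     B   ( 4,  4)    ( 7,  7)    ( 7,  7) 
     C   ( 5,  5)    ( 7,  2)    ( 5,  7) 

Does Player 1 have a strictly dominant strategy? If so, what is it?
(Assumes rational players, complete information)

No strictly dominant strategy exists for Player 1

Work:
A strategy strictly dominates another if it gives a strictly higher payoff against every opponent action. Compare each pair of P1's strategies column-by-column:
  A vs B: [3 vs 4, 2 vs 7, 5 vs 7] → A does not strictly dominate B (column X: 3 ≤ 4)
  A vs C: [3 vs 5, 2 vs 7, 5 vs 5] → A does not strictly dominate C (column X: 3 ≤ 5)
  B vs A: [4 vs 3, 7 vs 2, 7 vs 5] → B strictly dominates A
  B vs C: [4 vs 5, 7 vs 7, 7 vs 5] → B does not strictly dominate C (column X: 4 ≤ 5)
  C vs A: [5 vs 3, 7 vs 2, 5 vs 5] → C does not strictly dominate A (column Z: 5 ≤ 5)
  C vs B: [5 vs 4, 7 vs 7, 5 vs 7] → C does not strictly dominate B (column Y: 7 ≤ 7)
No single strategy strictly dominates all others → no strictly dominant strategy.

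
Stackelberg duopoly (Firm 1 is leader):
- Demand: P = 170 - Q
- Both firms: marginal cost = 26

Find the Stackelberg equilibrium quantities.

q₁* (leader) = 72.0, q₂* (follower) = 36.0

Work:
Follower's reaction: q₂ = (a - c - q₁)/2
Leader substitutes: π₁ = q₁·(a - q₁ - (a-c-q₁)/2 - c)
FOC: q₁* = (170 - 26)/2 = 72.00
Then: q₂* = (170 - 26 - 72.0)/2 = 36.00
Leader has first-mover advantage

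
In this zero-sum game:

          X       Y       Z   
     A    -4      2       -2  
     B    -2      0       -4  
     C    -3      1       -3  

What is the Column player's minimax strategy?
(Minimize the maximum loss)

Column should play X or Z (all achieve the minimum), value = -2

Work:
Column player minimizes Row's maximum payoff:
Column X: max payoff to Row = -2
Column Y: max payoff to Row = 2
Column Z: max payoff to Row = -2
Minimum is -2, achieved by columns X, Z (tied).
Each of X or Z is a minimax strategy.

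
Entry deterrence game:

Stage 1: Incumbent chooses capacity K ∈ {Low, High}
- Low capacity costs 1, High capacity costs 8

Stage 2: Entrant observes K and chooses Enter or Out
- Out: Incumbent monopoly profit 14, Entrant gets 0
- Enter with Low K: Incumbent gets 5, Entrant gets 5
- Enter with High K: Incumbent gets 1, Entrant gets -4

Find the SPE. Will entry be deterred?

SPE: (High, Enter|Low, Out|High); Entry deterred. Incumbent net profit = 6

Work:
After Low K: Entrant enters (5 > 0)
After High K: Entrant stays out (-4 < 0)
Incumbent: Low → 5−1=4, High → 14−8=6
Incumbent chooses High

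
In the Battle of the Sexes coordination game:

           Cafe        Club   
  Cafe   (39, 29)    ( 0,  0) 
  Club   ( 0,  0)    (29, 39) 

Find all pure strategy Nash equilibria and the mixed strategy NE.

Pure NE: (Cafe, Cafe) and (Club, Club); Mixed NE: p = 0.5735, q = 0.4265

Work:
Check pure NE:
(Cafe, Cafe): (39, 29) - no unilateral deviation beneficial
(Club, Club): (29, 39) - no unilateral deviation beneficial
Mixed NE: P1 plays Cafe with p = 0.5735, P2 plays Cafe with q = 0.4265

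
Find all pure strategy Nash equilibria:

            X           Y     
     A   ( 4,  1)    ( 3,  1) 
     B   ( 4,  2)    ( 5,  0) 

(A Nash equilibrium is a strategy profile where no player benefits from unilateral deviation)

Nash equilibrium: (A, X), (B, X)

Work:
Best responses:
  P1 vs X: payoffs [4, 4] → best response A/B (payoff 4)
  P1 vs Y: payoffs [3, 5] → best response B (payoff 5)
  P2 vs A: payoffs [1, 1] → best response X/Y (payoff 1)
  P2 vs B: payoffs [2, 0] → best response X (payoff 2)
Mutual best responses: (A,X), (B,X) → Nash equilibria.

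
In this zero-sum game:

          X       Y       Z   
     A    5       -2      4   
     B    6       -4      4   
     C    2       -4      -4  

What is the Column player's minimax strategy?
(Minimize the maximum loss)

Column should play Y, value = -2

Work:
Column player minimizes Row's maximum payoff:
Column X: max payoff to Row = 6
Column Y: max payoff to Row = -2
Column Z: max payoff to Row = 4
Minimum is -2, achieved by column Y.
Minimax strategy: Y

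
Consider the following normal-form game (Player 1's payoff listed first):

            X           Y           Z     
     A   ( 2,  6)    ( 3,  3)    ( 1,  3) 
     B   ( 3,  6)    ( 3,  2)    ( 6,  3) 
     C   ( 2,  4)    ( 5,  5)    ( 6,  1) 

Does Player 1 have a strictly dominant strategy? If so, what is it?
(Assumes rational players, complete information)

No strictly dominant strategy exists for Player 1

Work:
A strategy strictly dominates another if it gives a strictly higher payoff against every opponent action. Compare each pair of P1's strategies column-by-column:
  A vs B: [2 vs 3, 3 vs 3, 1 vs 6] → A does not strictly dominate B (column X: 2 ≤ 3)
  A vs C: [2 vs 2, 3 vs 5, 1 vs 6] → A does not strictly dominate C (column X: 2 ≤ 2)
  B vs A: [3 vs 2, 3 vs 3, 6 vs 1] → B does not strictly dominate A (column Y: 3 ≤ 3)
  B vs C: [3 vs 2, 3 vs 5, 6 vs 6] → B does not strictly dominate C (column Y: 3 ≤ 5)
  C vs A: [2 vs 2, 5 vs 3, 6 vs 1] → C does not strictly dominate A (column X: 2 ≤ 2)
  C vs B: [2 vs 3, 5 vs 3, 6 vs 6] → C does not strictly dominate B (column X: 2 ≤ 3)
No single strategy strictly dominates all others → no strictly dominant strategy.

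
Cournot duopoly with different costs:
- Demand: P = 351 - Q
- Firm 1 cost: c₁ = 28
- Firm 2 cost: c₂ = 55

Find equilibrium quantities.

q₁* = 116.67, q₂* = 89.67

Work:
Reaction: q₁ = (351 - 28 - q₂)/2
Reaction: q₂ = (351 - 55 - q₁)/2
Solve simultaneously:
q₁* = (351 - 2×28 + 55)/3 = 116.67
q₂* = (351 - 2×55 + 28)/3 = 89.67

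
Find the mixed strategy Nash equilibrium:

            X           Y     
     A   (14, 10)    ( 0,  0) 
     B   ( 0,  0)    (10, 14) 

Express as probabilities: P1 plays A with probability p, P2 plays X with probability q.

p = 0.5833, q = 0.4167

Work:
Find probabilities that make opponent indifferent:
P2 chooses q to make P1 indifferent between A and B
P1 chooses p to make P2 indifferent between X and Y
Mixed NE: P1 plays (A: 0.5833, B: 0.4167), P2 plays (X: 0.4167, Y: 0.5833)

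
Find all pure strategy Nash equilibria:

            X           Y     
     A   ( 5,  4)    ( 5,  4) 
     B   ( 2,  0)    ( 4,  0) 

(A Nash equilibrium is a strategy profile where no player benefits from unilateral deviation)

Nash equilibrium: (A, X), (A, Y)

Work:
Best responses:
  P1 vs X: payoffs [5, 2] → best response A (payoff 5)
  P1 vs Y: payoffs [5, 4] → best response A (payoff 5)
  P2 vs A: payoffs [4, 4] → best response X/Y (payoff 4)
  P2 vs B: payoffs [0, 0] → best response X/Y (payoff 0)
Mutual best responses: (A,X), (A,Y) → Nash equilibria.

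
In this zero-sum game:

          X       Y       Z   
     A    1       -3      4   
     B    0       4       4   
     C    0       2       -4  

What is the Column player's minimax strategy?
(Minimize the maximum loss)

Column should play X, value = 1

Work:
Column player minimizes Row's maximum payoff:
Column X: max payoff to Row = 1
Column Y: max payoff to Row = 4
Column Z: max payoff to Row = 4
Minimum is 1, achieved by column X.
Minimax strategy: X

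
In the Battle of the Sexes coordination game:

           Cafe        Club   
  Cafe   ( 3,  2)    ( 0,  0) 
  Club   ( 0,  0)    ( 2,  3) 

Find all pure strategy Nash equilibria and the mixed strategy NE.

Pure NE: (Cafe, Cafe) and (Club, Club); Mixed NE: p = 0.6, q = 0.4

Work:
Check pure NE:
(Cafe, Cafe): (3, 2) - no unilateral deviation beneficial
(Club, Club): (2, 3) - no unilateral deviation beneficial
Mixed NE: P1 plays Cafe with p = 0.6, P2 plays Cafe with q = 0.4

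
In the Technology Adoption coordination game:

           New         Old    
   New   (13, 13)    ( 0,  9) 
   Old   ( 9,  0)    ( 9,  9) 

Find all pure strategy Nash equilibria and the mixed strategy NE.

Pure NE: (New, New) and (Old, Old); Mixed NE: p = 0.6923, q = 0.6923

Work:
Check pure NE:
(New, New): (13, 13) - no unilateral deviation beneficial
(Old, Old): (9, 9) - no unilateral deviation beneficial
Mixed NE: P1 plays New with p = 0.6923, P2 plays New with q = 0.6923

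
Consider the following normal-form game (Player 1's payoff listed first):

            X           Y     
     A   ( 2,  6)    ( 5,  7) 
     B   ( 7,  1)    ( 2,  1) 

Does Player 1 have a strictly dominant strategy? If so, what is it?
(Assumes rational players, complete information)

No strictly dominant strategy exists for Player 1

Work:
A strategy strictly dominates another if it gives a strictly higher payoff against every opponent action. Compare each pair of P1's strategies column-by-column:
  A vs B: [2 vs 7, 5 vs 2] → A does not strictly dominate B (column X: 2 ≤ 7)
  B vs A: [7 vs 2, 2 vs 5] → B does not strictly dominate A (column Y: 2 ≤ 5)
No single strategy strictly dominates all others → no strictly dominant strategy.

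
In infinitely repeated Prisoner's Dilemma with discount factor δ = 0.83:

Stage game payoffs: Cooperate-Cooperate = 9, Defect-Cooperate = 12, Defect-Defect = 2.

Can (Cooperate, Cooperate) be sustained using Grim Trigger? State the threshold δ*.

δ* = 0.3; since δ = 0.83 ≥ 0.3, cooperation can be sustained

Work:
For Grim Trigger:
Cooperate forever: 9/(1-δ)
Defect then punished: 12 + 2·δ/(1-δ)
Need: 9/(1-δ) ≥ 12 + 2·δ/(1-δ)
Solving: δ ≥ (T-R)/(T-P) = (12-9)/(12-2) = 0.3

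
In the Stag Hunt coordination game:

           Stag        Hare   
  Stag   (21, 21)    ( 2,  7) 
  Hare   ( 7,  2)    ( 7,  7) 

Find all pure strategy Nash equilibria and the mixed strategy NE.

Pure NE: (Stag, Stag) and (Hare, Hare); Mixed NE: p = 0.2632, q = 0.2632

Work:
Check pure NE:
(Stag, Stag): (21, 21) - no unilateral deviation beneficial
(Hare, Hare): (7, 7) - no unilateral deviation beneficial
Mixed NE: P1 plays Stag with p = 0.2632, P2 plays Stag with q = 0.2632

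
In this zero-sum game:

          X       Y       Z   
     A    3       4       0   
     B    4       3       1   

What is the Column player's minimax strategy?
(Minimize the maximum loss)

Column should play Z, value = 1

Work:
Column player minimizes Row's maximum payoff:
Column X: max payoff to Row = 4
Column Y: max payoff to Row = 4
Column Z: max payoff to Row = 1
Minimum is 1, achieved by column Z.
Minimax strategy: Z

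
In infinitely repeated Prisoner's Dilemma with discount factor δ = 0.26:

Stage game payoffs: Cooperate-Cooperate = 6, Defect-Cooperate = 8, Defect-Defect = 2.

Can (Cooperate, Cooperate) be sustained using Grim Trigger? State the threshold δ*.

δ* = 0.3333; since δ = 0.26 < 0.3333, cooperation cannot be sustained

Work:
For Grim Trigger:
Cooperate forever: 6/(1-δ)
Defect then punished: 8 + 2·δ/(1-δ)
Need: 6/(1-δ) ≥ 8 + 2·δ/(1-δ)
Solving: δ ≥ (T-R)/(T-P) = (8-6)/(8-2) = 0.3333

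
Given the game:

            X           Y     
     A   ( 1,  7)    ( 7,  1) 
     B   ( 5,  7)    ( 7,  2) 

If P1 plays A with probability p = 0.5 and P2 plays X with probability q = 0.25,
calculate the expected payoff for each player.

E[P1] = 6.0, E[P2] = 2.875

Work:
E[P1] = p·q·π₁(A,X) + p·(1-q)·π₁(A,Y) + (1-p)·q·π₁(B,X) + (1-p)·(1-q)·π₁(B,Y)
= 0.5·0.25·1 + 0.5·0.75·7 + 0.5·0.25·5 + 0.5·0.75·7
= 6.0

E[P2] = 2.875 (similar calculation)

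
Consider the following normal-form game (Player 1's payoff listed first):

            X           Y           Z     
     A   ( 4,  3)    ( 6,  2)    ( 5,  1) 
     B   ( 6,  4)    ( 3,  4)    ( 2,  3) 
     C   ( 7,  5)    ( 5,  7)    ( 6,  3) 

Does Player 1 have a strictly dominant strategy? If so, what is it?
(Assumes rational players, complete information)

No strictly dominant strategy exists for Player 1

Work:
A strategy strictly dominates another if it gives a strictly higher payoff against every opponent action. Compare each pair of P1's strategies column-by-column:
  A vs B: [4 vs 6, 6 vs 3, 5 vs 2] → A does not strictly dominate B (column X: 4 ≤ 6)
  A vs C: [4 vs 7, 6 vs 5, 5 vs 6] → A does not strictly dominate C (column X: 4 ≤ 7)
  B vs A: [6 vs 4, 3 vs 6, 2 vs 5] → B does not strictly dominate A (column Y: 3 ≤ 6)
  B vs C: [6 vs 7, 3 vs 5, 2 vs 6] → B does not strictly dominate C (column X: 6 ≤ 7)
  C vs A: [7 vs 4, 5 vs 6, 6 vs 5] → C does not strictly dominate A (column Y: 5 ≤ 6)
  C vs B: [7 vs 6, 5 vs 3, 6 vs 2] → C strictly dominates B
No single strategy strictly dominates all others → no strictly dominant strategy.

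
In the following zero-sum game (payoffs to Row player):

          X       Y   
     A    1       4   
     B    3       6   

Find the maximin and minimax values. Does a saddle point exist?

Maximin = 3, Minimax = 3, Saddle: True

Work:
Row minimums: [1, 3] → maximin = 3
Column maximums: [3, 6] → minimax = 3
Saddle point exists! Game value = 3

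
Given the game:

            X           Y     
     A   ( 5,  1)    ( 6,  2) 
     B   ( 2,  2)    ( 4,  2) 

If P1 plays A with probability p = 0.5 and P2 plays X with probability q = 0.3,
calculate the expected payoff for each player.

E[P1] = 4.55, E[P2] = 1.85

Work:
E[P1] = p·q·π₁(A,X) + p·(1-q)·π₁(A,Y) + (1-p)·q·π₁(B,X) + (1-p)·(1-q)·π₁(B,Y)
= 0.5·0.3·5 + 0.5·0.7·6 + 0.5·0.3·2 + 0.5·0.7·4
= 4.55

E[P2] = 1.85 (similar calculation)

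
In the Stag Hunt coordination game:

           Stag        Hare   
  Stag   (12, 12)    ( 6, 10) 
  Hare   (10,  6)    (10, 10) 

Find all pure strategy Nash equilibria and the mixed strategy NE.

Pure NE: (Stag, Stag) and (Hare, Hare); Mixed NE: p = 0.6667, q = 0.6667

Work:
Check pure NE:
(Stag, Stag): (12, 12) - no unilateral deviation beneficial
(Hare, Hare): (10, 10) - no unilateral deviation beneficial
Mixed NE: P1 plays Stag with p = 0.6667, P2 plays Stag with q = 0.6667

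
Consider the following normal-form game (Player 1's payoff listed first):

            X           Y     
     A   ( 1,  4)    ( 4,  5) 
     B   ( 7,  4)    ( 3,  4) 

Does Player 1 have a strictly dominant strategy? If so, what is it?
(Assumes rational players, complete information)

No strictly dominant strategy exists for Player 1

Work:
A strategy strictly dominates another if it gives a strictly higher payoff against every opponent action. Compare each pair of P1's strategies column-by-column:
  A vs B: [1 vs 7, 4 vs 3] → A does not strictly dominate B (column X: 1 ≤ 7)
  B vs A: [7 vs 1, 3 vs 4] → B does not strictly dominate A (column Y: 3 ≤ 4)
No single strategy strictly dominates all others → no strictly dominant strategy.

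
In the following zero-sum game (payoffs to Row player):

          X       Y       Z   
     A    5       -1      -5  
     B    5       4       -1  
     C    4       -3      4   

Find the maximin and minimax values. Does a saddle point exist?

Maximin = -1, Minimax = 4, Saddle: False

Work:
Row minimums: [-5, -1, -3] → maximin = -1
Column maximums: [5, 4, 4] → minimax = 4
No saddle point (maximin ≠ minimax). Mixed strategy needed.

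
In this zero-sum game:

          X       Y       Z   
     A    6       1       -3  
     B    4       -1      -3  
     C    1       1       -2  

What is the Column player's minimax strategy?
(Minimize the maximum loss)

Column should play Z, value = -2

Work:
Column player minimizes Row's maximum payoff:
Column X: max payoff to Row = 6
Column Y: max payoff to Row = 1
Column Z: max payoff to Row = -2
Minimum is -2, achieved by column Z.
Minimax strategy: Z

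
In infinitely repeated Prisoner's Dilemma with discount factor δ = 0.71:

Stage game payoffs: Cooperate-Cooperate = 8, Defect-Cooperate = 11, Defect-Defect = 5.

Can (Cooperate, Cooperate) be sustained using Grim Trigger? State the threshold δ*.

δ* = 0.5; since δ = 0.71 ≥ 0.5, cooperation can be sustained

Work:
For Grim Trigger:
Cooperate forever: 8/(1-δ)
Defect then punished: 11 + 5·δ/(1-δ)
Need: 8/(1-δ) ≥ 11 + 5·δ/(1-δ)
Solving: δ ≥ (T-R)/(T-P) = (11-8)/(11-5) = 0.5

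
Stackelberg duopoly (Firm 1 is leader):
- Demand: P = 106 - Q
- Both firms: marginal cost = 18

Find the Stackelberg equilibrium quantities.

q₁* (leader) = 44.0, q₂* (follower) = 22.0

Work:
Follower's reaction: q₂ = (a - c - q₁)/2
Leader substitutes: π₁ = q₁·(a - q₁ - (a-c-q₁)/2 - c)
FOC: q₁* = (106 - 18)/2 = 44.00
Then: q₂* = (106 - 18 - 44.0)/2 = 22.00
Leader has first-mover advantage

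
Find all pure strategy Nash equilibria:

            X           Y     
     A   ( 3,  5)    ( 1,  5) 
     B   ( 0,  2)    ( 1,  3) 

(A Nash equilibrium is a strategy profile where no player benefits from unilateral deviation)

Nash equilibrium: (A, X), (A, Y), (B, Y)

Work:
Best responses:
  P1 vs X: payoffs [3, 0] → best response A (payoff 3)
  P1 vs Y: payoffs [1, 1] → best response A/B (payoff 1)
  P2 vs A: payoffs [5, 5] → best response X/Y (payoff 5)
  P2 vs B: payoffs [2, 3] → best response Y (payoff 3)
Mutual best responses: (A,X), (A,Y), (B,Y) → Nash equilibria.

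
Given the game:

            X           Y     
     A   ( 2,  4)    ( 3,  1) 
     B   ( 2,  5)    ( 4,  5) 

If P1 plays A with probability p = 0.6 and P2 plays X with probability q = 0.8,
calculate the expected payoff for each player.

E[P1] = 2.28, E[P2] = 4.04

Work:
E[P1] = p·q·π₁(A,X) + p·(1-q)·π₁(A,Y) + (1-p)·q·π₁(B,X) + (1-p)·(1-q)·π₁(B,Y)
= 0.6·0.8·2 + 0.6·0.2·3 + 0.4·0.8·2 + 0.4·0.2·4
= 2.28

E[P2] = 4.04 (similar calculation)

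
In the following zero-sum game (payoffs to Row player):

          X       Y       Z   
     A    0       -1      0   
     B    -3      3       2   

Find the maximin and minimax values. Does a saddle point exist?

Maximin = -1, Minimax = 0, Saddle: False

Work:
Row minimums: [-1, -3] → maximin = -1
Column maximums: [0, 3, 2] → minimax = 0
No saddle point (maximin ≠ minimax). Mixed strategy needed.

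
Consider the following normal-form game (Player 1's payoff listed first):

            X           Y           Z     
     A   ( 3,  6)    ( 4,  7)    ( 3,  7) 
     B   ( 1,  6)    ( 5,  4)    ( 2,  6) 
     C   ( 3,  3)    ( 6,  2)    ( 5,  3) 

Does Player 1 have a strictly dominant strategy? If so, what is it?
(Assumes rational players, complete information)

No strictly dominant strategy exists for Player 1

Work:
A strategy strictly dominates another if it gives a strictly higher payoff against every opponent action. Compare each pair of P1's strategies column-by-column:
  A vs B: [3 vs 1, 4 vs 5, 3 vs 2] → A does not strictly dominate B (column Y: 4 ≤ 5)
  A vs C: [3 vs 3, 4 vs 6, 3 vs 5] → A does not strictly dominate C (column X: 3 ≤ 3)
  B vs A: [1 vs 3, 5 vs 4, 2 vs 3] → B does not strictly dominate A (column X: 1 ≤ 3)
  B vs C: [1 vs 3, 5 vs 6, 2 vs 5] → B does not strictly dominate C (column X: 1 ≤ 3)
  C vs A: [3 vs 3, 6 vs 4, 5 vs 3] → C does not strictly dominate A (column X: 3 ≤ 3)
  C vs B: [3 vs 1, 6 vs 5, 5 vs 2] → C strictly dominates B
No single strategy strictly dominates all others → no strictly dominant strategy.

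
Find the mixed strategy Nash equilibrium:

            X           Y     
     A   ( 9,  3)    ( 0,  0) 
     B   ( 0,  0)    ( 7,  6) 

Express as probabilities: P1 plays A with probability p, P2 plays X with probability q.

p = 0.6667, q = 0.4375

Work:
Find probabilities that make opponent indifferent:
P2 chooses q to make P1 indifferent between A and B
P1 chooses p to make P2 indifferent between X and Y
Mixed NE: P1 plays (A: 0.6667, B: 0.3333), P2 plays (X: 0.4375, Y: 0.5625)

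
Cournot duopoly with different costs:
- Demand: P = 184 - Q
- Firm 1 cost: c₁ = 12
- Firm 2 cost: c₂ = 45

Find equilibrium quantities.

q₁* = 68.33, q₂* = 35.33

Work:
Reaction: q₁ = (184 - 12 - q₂)/2
Reaction: q₂ = (184 - 45 - q₁)/2
Solve simultaneously:
q₁* = (184 - 2×12 + 45)/3 = 68.33
q₂* = (184 - 2×45 + 12)/3 = 35.33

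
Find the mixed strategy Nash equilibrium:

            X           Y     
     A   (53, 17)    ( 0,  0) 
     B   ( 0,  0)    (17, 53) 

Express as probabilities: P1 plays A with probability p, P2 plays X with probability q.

p = 0.7571, q = 0.2429

Work:
Find probabilities that make opponent indifferent:
P2 chooses q to make P1 indifferent between A and B
P1 chooses p to make P2 indifferent between X and Y
Mixed NE: P1 plays (A: 0.7571, B: 0.2429), P2 plays (X: 0.2429, Y: 0.7571)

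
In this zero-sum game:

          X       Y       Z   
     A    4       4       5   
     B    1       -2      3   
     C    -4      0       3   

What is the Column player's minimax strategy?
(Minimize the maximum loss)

Column should play X or Y (all achieve the minimum), value = 4

Work:
Column player minimizes Row's maximum payoff:
Column X: max payoff to Row = 4
Column Y: max payoff to Row = 4
Column Z: max payoff to Row = 5
Minimum is 4, achieved by columns X, Y (tied).
Each of X or Y is a minimax strategy.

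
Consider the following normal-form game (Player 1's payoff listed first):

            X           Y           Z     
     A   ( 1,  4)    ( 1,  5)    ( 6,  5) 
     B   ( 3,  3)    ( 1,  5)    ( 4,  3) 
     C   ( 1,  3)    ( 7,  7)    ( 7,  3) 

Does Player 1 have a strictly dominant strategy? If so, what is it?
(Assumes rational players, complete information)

No strictly dominant strategy exists for Player 1

Work:
A strategy strictly dominates another if it gives a strictly higher payoff against every opponent action. Compare each pair of P1's strategies column-by-column:
  A vs B: [1 vs 3, 1 vs 1, 6 vs 4] → A does not strictly dominate B (column X: 1 ≤ 3)
  A vs C: [1 vs 1, 1 vs 7, 6 vs 7] → A does not strictly dominate C (column X: 1 ≤ 1)
  B vs A: [3 vs 1, 1 vs 1, 4 vs 6] → B does not strictly dominate A (column Y: 1 ≤ 1)
  B vs C: [3 vs 1, 1 vs 7, 4 vs 7] → B does not strictly dominate C (column Y: 1 ≤ 7)
  C vs A: [1 vs 1, 7 vs 1, 7 vs 6] → C does not strictly dominate A (column X: 1 ≤ 1)
  C vs B: [1 vs 3, 7 vs 1, 7 vs 4] → C does not strictly dominate B (column X: 1 ≤ 3)
No single strategy strictly dominates all others → no strictly dominant strategy.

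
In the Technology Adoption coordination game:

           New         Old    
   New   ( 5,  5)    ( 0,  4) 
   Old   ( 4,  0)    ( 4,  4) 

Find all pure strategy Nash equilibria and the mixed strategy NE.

Pure NE: (New, New) and (Old, Old); Mixed NE: p = 0.8, q = 0.8

Work:
Check pure NE:
(New, New): (5, 5) - no unilateral deviation beneficial
(Old, Old): (4, 4) - no unilateral deviation beneficial
Mixed NE: P1 plays New with p = 0.8, P2 plays New with q = 0.8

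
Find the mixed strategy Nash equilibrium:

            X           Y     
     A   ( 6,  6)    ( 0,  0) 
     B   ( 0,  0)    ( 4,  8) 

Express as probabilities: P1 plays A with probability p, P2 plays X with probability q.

p = 0.5714, q = 0.4

Work:
Find probabilities that make opponent indifferent:
P2 chooses q to make P1 indifferent between A and B
P1 chooses p to make P2 indifferent between X and Y
Mixed NE: P1 plays (A: 0.5714, B: 0.4286), P2 plays (X: 0.4, Y: 0.6)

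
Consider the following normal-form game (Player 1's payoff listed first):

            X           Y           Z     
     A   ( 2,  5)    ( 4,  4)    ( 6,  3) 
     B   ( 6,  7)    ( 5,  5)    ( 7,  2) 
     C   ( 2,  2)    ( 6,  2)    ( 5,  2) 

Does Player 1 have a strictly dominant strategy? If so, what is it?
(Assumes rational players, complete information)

No strictly dominant strategy exists for Player 1

Work:
A strategy strictly dominates another if it gives a strictly higher payoff against every opponent action. Compare each pair of P1's strategies column-by-column:
  A vs B: [2 vs 6, 4 vs 5, 6 vs 7] → A does not strictly dominate B (column X: 2 ≤ 6)
  A vs C: [2 vs 2, 4 vs 6, 6 vs 5] → A does not strictly dominate C (column X: 2 ≤ 2)
  B vs A: [6 vs 2, 5 vs 4, 7 vs 6] → B strictly dominates A
  B vs C: [6 vs 2, 5 vs 6, 7 vs 5] → B does not strictly dominate C (column Y: 5 ≤ 6)
  C vs A: [2 vs 2, 6 vs 4, 5 vs 6] → C does not strictly dominate A (column X: 2 ≤ 2)
  C vs B: [2 vs 6, 6 vs 5, 5 vs 7] → C does not strictly dominate B (column X: 2 ≤ 6)
No single strategy strictly dominates all others → no strictly dominant strategy.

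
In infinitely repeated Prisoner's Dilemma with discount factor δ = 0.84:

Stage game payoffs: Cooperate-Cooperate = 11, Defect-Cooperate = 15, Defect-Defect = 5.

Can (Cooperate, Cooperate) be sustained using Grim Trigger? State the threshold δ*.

δ* = 0.4; since δ = 0.84 ≥ 0.4, cooperation can be sustained

Work:
For Grim Trigger:
Cooperate forever: 11/(1-δ)
Defect then punished: 15 + 5·δ/(1-δ)
Need: 11/(1-δ) ≥ 15 + 5·δ/(1-δ)
Solving: δ ≥ (T-R)/(T-P) = (15-11)/(15-5) = 0.4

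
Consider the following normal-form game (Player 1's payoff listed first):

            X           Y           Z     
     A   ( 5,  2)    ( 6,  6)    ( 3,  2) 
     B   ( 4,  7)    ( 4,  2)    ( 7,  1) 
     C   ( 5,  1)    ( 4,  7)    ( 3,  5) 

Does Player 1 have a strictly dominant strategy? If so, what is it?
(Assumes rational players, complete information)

No strictly dominant strategy exists for Player 1

Work:
A strategy strictly dominates another if it gives a strictly higher payoff against every opponent action. Compare each pair of P1's strategies column-by-column:
  A vs B: [5 vs 4, 6 vs 4, 3 vs 7] → A does not strictly dominate B (column Z: 3 ≤ 7)
  A vs C: [5 vs 5, 6 vs 4, 3 vs 3] → A does not strictly dominate C (column X: 5 ≤ 5)
  B vs A: [4 vs 5, 4 vs 6, 7 vs 3] → B does not strictly dominate A (column X: 4 ≤ 5)
  B vs C: [4 vs 5, 4 vs 4, 7 vs 3] → B does not strictly dominate C (column X: 4 ≤ 5)
  C vs A: [5 vs 5, 4 vs 6, 3 vs 3] → C does not strictly dominate A (column X: 5 ≤ 5)
  C vs B: [5 vs 4, 4 vs 4, 3 vs 7] → C does not strictly dominate B (column Y: 4 ≤ 4)
No single strategy strictly dominates all others → no strictly dominant strategy.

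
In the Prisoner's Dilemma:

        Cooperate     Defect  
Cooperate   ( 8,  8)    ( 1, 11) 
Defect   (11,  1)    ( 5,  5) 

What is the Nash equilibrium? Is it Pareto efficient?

(Defect, Defect) is NE; not Pareto efficient

Work:
Defect dominates Cooperate for both players:
If P2 cooperates: Defect (11) > Cooperate (8)
If P2 defects: Defect (5) > Cooperate (1)
NE: (Defect, Defect) with payoff (5, 5)
But (Cooperate, Cooperate) = (8, 8) Pareto dominates (5, 5)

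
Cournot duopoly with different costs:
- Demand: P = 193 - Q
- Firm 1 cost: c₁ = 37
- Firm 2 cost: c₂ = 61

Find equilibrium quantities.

q₁* = 60.0, q₂* = 36.0

Work:
Reaction: q₁ = (193 - 37 - q₂)/2
Reaction: q₂ = (193 - 61 - q₁)/2
Solve simultaneously:
q₁* = (193 - 2×37 + 61)/3 = 60.0
q₂* = (193 - 2×61 + 37)/3 = 36.0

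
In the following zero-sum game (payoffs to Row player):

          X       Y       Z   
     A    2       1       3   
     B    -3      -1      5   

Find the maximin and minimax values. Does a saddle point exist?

Maximin = 1, Minimax = 1, Saddle: True

Work:
Row minimums: [1, -3] → maximin = 1
Column maximums: [2, 1, 5] → minimax = 1
Saddle point exists! Game value = 1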